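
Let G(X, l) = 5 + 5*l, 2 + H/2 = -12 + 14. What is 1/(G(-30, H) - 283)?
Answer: -1/278 ≈ -0.0035971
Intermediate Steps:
H = 0 (H = -4 + 2*(-12 + 14) = -4 + 2*2 = -4 + 4 = 0)
1/(G(-30, H) - 283) = 1/((5 + 5*0) - 283) = 1/((5 + 0) - 283) = 1/(5 - 283) = 1/(-278) = -1/278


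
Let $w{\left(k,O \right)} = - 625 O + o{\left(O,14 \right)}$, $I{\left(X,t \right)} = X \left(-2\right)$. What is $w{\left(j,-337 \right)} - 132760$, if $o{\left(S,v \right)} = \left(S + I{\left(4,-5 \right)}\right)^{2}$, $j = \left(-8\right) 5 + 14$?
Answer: $196890$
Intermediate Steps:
$I{\left(X,t \right)} = - 2 X$
$j = -26$ ($j = -40 + 14 = -26$)
$o{\left(S,v \right)} = \left(-8 + S\right)^{2}$ ($o{\left(S,v \right)} = \left(S - 8\right)^{2} = \left(-8 + S\right)^{2}$)
$w{\left(k,O \right)} = \left(-8 + O\right)^{2} - 625 O$ ($w{\left(k,O \right)} = - 625 O + \left(-8 + O\right)^{2} = \left(-8 + O\right)^{2} - 625 O$)
$w{\left(j,-337 \right)} - 132760 = \left(\left(-8 - 337\right)^{2} - -210625\right) - 132760 = \left(\left(-345\right)^{2} + 210625\right) - 132760 = \left(119025 + 210625\right) - 132760 = 329650 - 132760 = 196890$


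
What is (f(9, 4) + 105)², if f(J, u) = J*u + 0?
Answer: 19881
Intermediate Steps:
f(J, u) = J*u
(f(9, 4) + 105)² = (9*4 + 105)² = (36 + 105)² = 141² = 19881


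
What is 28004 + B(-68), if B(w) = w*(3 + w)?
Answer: 32424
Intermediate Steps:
28004 + B(-68) = 28004 - 68*(3 - 68) = 28004 - 68*(-65) = 28004 + 4420 = 32424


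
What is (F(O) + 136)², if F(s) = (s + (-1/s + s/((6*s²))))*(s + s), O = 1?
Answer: 167281/9 ≈ 18587.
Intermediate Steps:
F(s) = 2*s*(s - 5/(6*s)) (F(s) = (s + (-1/s + s*(1/(6*s²))))*(2*s) = (s + (-1/s + 1/(6*s)))*(2*s) = (s - 5/(6*s))*(2*s) = 2*s*(s - 5/(6*s)))
(F(O) + 136)² = ((-5/3 + 2*1²) + 136)² = ((-5/3 + 2*1) + 136)² = ((-5/3 + 2) + 136)² = (⅓ + 136)² = (409/3)² = 167281/9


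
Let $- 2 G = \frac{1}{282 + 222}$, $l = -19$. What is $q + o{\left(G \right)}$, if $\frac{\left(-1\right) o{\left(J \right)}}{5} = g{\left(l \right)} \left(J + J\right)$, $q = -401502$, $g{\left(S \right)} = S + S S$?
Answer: $- \frac{11241961}{28} \approx -4.015 \cdot 10^{5}$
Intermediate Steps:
$g{\left(S \right)} = S + S^{2}$
$G = - \frac{1}{1008}$ ($G = - \frac{1}{2 \left(282 + 222\right)} = - \frac{1}{2 \cdot 504} = \left(- \frac{1}{2}\right) \frac{1}{504} = - \frac{1}{1008} \approx -0.00099206$)
$o{\left(J \right)} = - 3420 J$ ($o{\left(J \right)} = - 5 - 19 \left(1 - 19\right) \left(J + J\right) = - 5 \left(-19\right) \left(-18\right) 2 J = - 5 \cdot 342 \cdot 2 J = - 5 \cdot 684 J = - 3420 J$)
$q + o{\left(G \right)} = -401502 - - \frac{95}{28} = -401502 + \frac{95}{28} = - \frac{11241961}{28}$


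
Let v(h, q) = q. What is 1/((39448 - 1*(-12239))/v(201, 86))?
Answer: 86/51687 ≈ 0.0016639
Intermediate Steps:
1/((39448 - 1*(-12239))/v(201, 86)) = 1/((39448 - 1*(-12239))/86) = 1/((39448 + 12239)*(1/86)) = 1/(51687*(1/86)) = 1/(51687/86) = 86/51687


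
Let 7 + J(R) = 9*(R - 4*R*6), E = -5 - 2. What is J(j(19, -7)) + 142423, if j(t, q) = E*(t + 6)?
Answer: 178641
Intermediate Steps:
E = -7
j(t, q) = -42 - 7*t (j(t, q) = -7*(t + 6) = -7*(6 + t) = -42 - 7*t)
J(R) = -7 - 207*R (J(R) = -7 + 9*(R - 4*R*6) = -7 + 9*(R - 24*R) = -7 + 9*(-23*R) = -7 - 207*R)
J(j(19, -7)) + 142423 = (-7 - 207*(-42 - 7*19)) + 142423 = (-7 - 207*(-42 - 133)) + 142423 = (-7 - 207*(-175)) + 142423 = (-7 + 36225) + 142423 = 36218 + 142423 = 178641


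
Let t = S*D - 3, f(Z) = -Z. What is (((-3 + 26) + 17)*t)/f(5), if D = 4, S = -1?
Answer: 56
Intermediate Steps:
t = -7 (t = -1*4 - 3 = -4 - 3 = -7)
(((-3 + 26) + 17)*t)/f(5) = (((-3 + 26) + 17)*(-7))/((-1*5)) = ((23 + 17)*(-7))/(-5) = (40*(-7))*(-⅕) = -280*(-⅕) = 56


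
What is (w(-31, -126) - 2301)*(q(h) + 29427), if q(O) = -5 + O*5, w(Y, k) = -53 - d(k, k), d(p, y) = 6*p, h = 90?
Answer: -47735456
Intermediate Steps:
w(Y, k) = -53 - 6*k
q(O) = -5 + 5*O
(w(-31, -126) - 2301)*(q(h) + 29427) = ((-53 - 6*(-126)) - 2301)*((-5 + 5*90) + 29427) = ((-53 + 756) - 2301)*((-5 + 450) + 29427) = (703 - 2301)*(445 + 29427) = -1598*29872 = -47735456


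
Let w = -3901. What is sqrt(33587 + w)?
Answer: sqrt(29686) ≈ 172.30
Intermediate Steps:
sqrt(33587 + w) = sqrt(33587 - 3901) = sqrt(29686)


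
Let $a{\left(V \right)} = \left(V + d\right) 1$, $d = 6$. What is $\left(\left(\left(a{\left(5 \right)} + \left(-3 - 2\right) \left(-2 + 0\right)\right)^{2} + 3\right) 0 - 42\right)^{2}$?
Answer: $1764$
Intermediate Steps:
$a{\left(V \right)} = 6 + V$ ($a{\left(V \right)} = \left(V + 6\right) 1 = \left(6 + V\right) 1 = 6 + V$)
$\left(\left(\left(a{\left(5 \right)} + \left(-3 - 2\right) \left(-2 + 0\right)\right)^{2} + 3\right) 0 - 42\right)^{2} = \left(\left(\left(\left(6 + 5\right) + \left(-3 - 2\right) \left(-2 + 0\right)\right)^{2} + 3\right) 0 - 42\right)^{2} = \left(\left(\left(11 - -10\right)^{2} + 3\right) 0 - 42\right)^{2} = \left(\left(\left(11 + 10\right)^{2} + 3\right) 0 - 42\right)^{2} = \left(\left(21^{2} + 3\right) 0 - 42\right)^{2} = \left(\left(441 + 3\right) 0 - 42\right)^{2} = \left(444 \cdot 0 - 42\right)^{2} = \left(0 - 42\right)^{2} = \left(-42\right)^{2} = 1764$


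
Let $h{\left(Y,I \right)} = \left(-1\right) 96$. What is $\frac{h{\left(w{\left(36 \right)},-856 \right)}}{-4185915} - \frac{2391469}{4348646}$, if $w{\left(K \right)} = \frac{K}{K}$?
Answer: $- \frac{3336689496373}{6067687507030} \approx -0.54991$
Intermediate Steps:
$w{\left(K \right)} = 1$
$h{\left(Y,I \right)} = -96$
$\frac{h{\left(w{\left(36 \right)},-856 \right)}}{-4185915} - \frac{2391469}{4348646} = - \frac{96}{-4185915} - \frac{2391469}{4348646} = \left(-96\right) \left(- \frac{1}{4185915}\right) - \frac{2391469}{4348646} = \frac{32}{1395305} - \frac{2391469}{4348646} = - \frac{3336689496373}{6067687507030}$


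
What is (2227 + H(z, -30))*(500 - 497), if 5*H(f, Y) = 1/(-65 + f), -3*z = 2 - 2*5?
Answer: 6246726/935 ≈ 6681.0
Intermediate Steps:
z = 8/3 (z = -(2 - 2*5)/3 = -(2 - 10)/3 = -⅓*(-8) = 8/3 ≈ 2.6667)
H(f, Y) = 1/(5*(-65 + f))
(2227 + H(z, -30))*(500 - 497) = (2227 + 1/(5*(-65 + 8/3)))*(500 - 497) = (2227 + 1/(5*(-187/3)))*3 = (2227 + (⅕)*(-3/187))*3 = (2227 - 3/935)*3 = (2082242/935)*3 = 6246726/935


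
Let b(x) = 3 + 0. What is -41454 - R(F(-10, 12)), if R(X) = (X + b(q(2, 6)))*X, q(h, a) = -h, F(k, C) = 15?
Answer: -41724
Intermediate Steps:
b(x) = 3
R(X) = X*(3 + X) (R(X) = (X + 3)*X = (3 + X)*X = X*(3 + X))
-41454 - R(F(-10, 12)) = -41454 - 15*(3 + 15) = -41454 - 15*18 = -41454 - 1*270 = -41454 - 270 = -41724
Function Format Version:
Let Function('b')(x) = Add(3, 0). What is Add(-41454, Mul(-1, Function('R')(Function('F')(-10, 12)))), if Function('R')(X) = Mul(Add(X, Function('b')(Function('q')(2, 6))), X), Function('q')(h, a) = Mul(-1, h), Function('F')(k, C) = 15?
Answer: -41724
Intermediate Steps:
Function('b')(x) = 3
Function('R')(X) = Mul(X, Add(3, X)) (Function('R')(X) = Mul(Add(X, 3), X) = Mul(Add(3, X), X) = Mul(X, Add(3, X)))
Add(-41454, Mul(-1, Function('R')(Function('F')(-10, 12)))) = Add(-41454, Mul(-1, Mul(15, Add(3, 15)))) = Add(-41454, Mul(-1, Mul(15, 18))) = Add(-41454, Mul(-1, 270)) = Add(-41454, -270) = -41724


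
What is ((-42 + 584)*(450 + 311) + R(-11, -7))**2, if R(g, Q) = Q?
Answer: 170119127025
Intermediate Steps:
((-42 + 584)*(450 + 311) + R(-11, -7))**2 = ((-42 + 584)*(450 + 311) - 7)**2 = (542*761 - 7)**2 = (412462 - 7)**2 = 412455**2 = 170119127025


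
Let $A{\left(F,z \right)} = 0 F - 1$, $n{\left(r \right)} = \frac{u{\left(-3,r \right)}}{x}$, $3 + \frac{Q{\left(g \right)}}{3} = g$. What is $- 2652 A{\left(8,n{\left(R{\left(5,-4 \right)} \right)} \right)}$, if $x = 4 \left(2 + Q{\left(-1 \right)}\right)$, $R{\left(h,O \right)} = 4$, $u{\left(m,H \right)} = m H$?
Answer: $2652$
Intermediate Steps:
$Q{\left(g \right)} = -9 + 3 g$
$u{\left(m,H \right)} = H m$
$x = -40$ ($x = 4 \left(2 + \left(-9 + 3 \left(-1\right)\right)\right) = 4 \left(2 - 12\right) = 4 \left(-10\right) = -40$)
$n{\left(r \right)} = \frac{3 r}{40}$ ($n{\left(r \right)} = \frac{r \left(-3\right)}{-40} = - 3 r \left(- \frac{1}{40}\right) = \frac{3 r}{40}$)
$A{\left(F,z \right)} = -1$ ($A{\left(F,z \right)} = 0 - 1 = -1$)
$- 2652 A{\left(8,n{\left(R{\left(5,-4 \right)} \right)} \right)} = \left(-2652\right) \left(-1\right) = 2652$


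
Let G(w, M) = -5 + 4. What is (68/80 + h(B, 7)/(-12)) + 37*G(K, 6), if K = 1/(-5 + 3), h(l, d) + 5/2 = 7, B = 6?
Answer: -1461/40 ≈ -36.525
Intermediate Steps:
h(l, d) = 9/2 (h(l, d) = -5/2 + 7 = 9/2)
K = -1/2 (K = 1/(-2) = -1/2 ≈ -0.50000)
G(w, M) = -1
(68/80 + h(B, 7)/(-12)) + 37*G(K, 6) = (68/80 + (9/2)/(-12)) + 37*(-1) = (68*(1/80) + (9/2)*(-1/12)) - 37 = (17/20 - 3/8) - 37 = 19/40 - 37 = -1461/40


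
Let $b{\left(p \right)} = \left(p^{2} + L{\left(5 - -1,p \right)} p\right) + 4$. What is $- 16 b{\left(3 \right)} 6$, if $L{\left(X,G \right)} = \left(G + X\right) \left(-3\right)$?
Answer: $6528$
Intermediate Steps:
$L{\left(X,G \right)} = - 3 G - 3 X$
$b{\left(p \right)} = 4 + p^{2} + p \left(-18 - 3 p\right)$ ($b{\left(p \right)} = \left(p^{2} + \left(- 3 p - 3 \left(5 - -1\right)\right) p\right) + 4 = \left(p^{2} + \left(- 3 p - 3 \left(5 + 1\right)\right) p\right) + 4 = \left(p^{2} + \left(- 3 p - 18\right) p\right) + 4 = \left(p^{2} + \left(-18 - 3 p\right) p\right) + 4 = \left(p^{2} + p \left(-18 - 3 p\right)\right) + 4 = 4 + p^{2} + p \left(-18 - 3 p\right)$)
$- 16 b{\left(3 \right)} 6 = - 16 \left(4 - 54 - 2 \cdot 3^{2}\right) 6 = - 16 \left(4 - 54 - 18\right) 6 = \left(-16\right) \left(-68\right) 6 = 1088 \cdot 6 = 6528$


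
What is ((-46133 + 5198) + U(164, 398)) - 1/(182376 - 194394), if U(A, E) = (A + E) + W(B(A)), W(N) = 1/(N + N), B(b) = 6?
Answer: -970403423/24036 ≈ -40373.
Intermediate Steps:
W(N) = 1/(2*N)
U(A, E) = 1/12 + A + E (U(A, E) = (A + E) + (½)/6 = (A + E) + (½)*(⅙) = (A + E) + 1/12 = 1/12 + A + E)
((-46133 + 5198) + U(164, 398)) - 1/(182376 - 194394) = ((-46133 + 5198) + (1/12 + 164 + 398)) - 1/(182376 - 194394) = (-40935 + 6745/12) - 1/(-12018) = -484475/12 - 1*(-1/12018) = -484475/12 + 1/12018 = -970403423/24036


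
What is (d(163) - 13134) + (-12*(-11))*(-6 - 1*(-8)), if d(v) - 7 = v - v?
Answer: -12863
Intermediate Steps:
d(v) = 7 (d(v) = 7 + (v - v) = 7 + 0 = 7)
(d(163) - 13134) + (-12*(-11))*(-6 - 1*(-8)) = (7 - 13134) + (-12*(-11))*(-6 - 1*(-8)) = -13127 + 132*(-6 + 8) = -13127 + 132*2 = -13127 + 264 = -12863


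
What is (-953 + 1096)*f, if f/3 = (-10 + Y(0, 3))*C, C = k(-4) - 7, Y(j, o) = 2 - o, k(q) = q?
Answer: 51909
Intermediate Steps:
C = -11 (C = -4 - 7 = -11)
f = 363 (f = 3*((-10 + (2 - 1*3))*(-11)) = 3*((-10 + (2 - 3))*(-11)) = 3*((-10 - 1)*(-11)) = 3*(-11*(-11)) = 3*121 = 363)
(-953 + 1096)*f = (-953 + 1096)*363 = 143*363 = 51909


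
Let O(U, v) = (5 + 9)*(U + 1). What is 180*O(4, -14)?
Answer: 12600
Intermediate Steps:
O(U, v) = 14 + 14*U (O(U, v) = 14*(1 + U) = 14 + 14*U)
180*O(4, -14) = 180*(14 + 14*4) = 180*(14 + 56) = 180*70 = 12600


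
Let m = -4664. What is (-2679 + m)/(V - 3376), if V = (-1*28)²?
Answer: 7343/2592 ≈ 2.8329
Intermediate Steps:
V = 784 (V = (-28)² = 784)
(-2679 + m)/(V - 3376) = (-2679 - 4664)/(784 - 3376) = -7343/(-2592) = -7343*(-1/2592) = 7343/2592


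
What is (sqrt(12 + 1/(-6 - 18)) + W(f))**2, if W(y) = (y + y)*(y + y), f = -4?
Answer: (768 + sqrt(1722))**2/144 ≈ 4550.6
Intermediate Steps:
W(y) = 4*y**2 (W(y) = (2*y)*(2*y) = 4*y**2)
(sqrt(12 + 1/(-6 - 18)) + W(f))**2 = (sqrt(12 + 1/(-6 - 18)) + 4*(-4)**2)**2 = (sqrt(12 + 1/(-24)) + 4*16)**2 = (sqrt(12 - 1/24) + 64)**2 = (sqrt(287/24) + 64)**2 = (sqrt(1722)/12 + 64)**2 = (64 + sqrt(1722)/12)**2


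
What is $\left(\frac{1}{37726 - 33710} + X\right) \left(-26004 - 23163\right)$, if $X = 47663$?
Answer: $- \frac{9411282080703}{4016} \approx -2.3434 \cdot 10^{9}$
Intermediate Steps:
$\left(\frac{1}{37726 - 33710} + X\right) \left(-26004 - 23163\right) = \left(\frac{1}{37726 - 33710} + 47663\right) \left(-26004 - 23163\right) = \left(\frac{1}{4016} + 47663\right) \left(-49167\right) = \frac{191414609}{4016} \left(-49167\right) = - \frac{9411282080703}{4016}$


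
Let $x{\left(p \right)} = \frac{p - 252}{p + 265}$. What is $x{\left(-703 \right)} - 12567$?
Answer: $- \frac{5503391}{438} \approx -12565.0$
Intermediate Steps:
$x{\left(p \right)} = \frac{-252 + p}{265 + p}$
$x{\left(-703 \right)} - 12567 = \frac{-252 - 703}{265 - 703} - 12567 = \frac{1}{-438} \left(-955\right) - 12567 = \left(- \frac{1}{438}\right) \left(-955\right) - 12567 = \frac{955}{438} - 12567 = - \frac{5503391}{438}$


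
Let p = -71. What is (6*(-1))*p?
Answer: 426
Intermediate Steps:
(6*(-1))*p = (6*(-1))*(-71) = -6*(-71) = 426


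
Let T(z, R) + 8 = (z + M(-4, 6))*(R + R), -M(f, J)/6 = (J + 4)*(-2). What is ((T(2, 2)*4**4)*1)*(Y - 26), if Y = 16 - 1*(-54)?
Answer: 5406720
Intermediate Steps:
M(f, J) = 48 + 12*J (M(f, J) = -6*(J + 4)*(-2) = -6*(4 + J)*(-2) = -6*(-8 - 2*J) = 48 + 12*J)
Y = 70 (Y = 16 + 54 = 70)
T(z, R) = -8 + 2*R*(120 + z) (T(z, R) = -8 + (z + (48 + 12*6))*(R + R) = -8 + (z + (48 + 72))*(2*R) = -8 + (z + 120)*(2*R) = -8 + (120 + z)*(2*R) = -8 + 2*R*(120 + z))
((T(2, 2)*4**4)*1)*(Y - 26) = (((-8 + 240*2 + 2*2*2)*4**4)*1)*(70 - 26) = (((-8 + 480 + 8)*256)*1)*44 = ((480*256)*1)*44 = (122880*1)*44 = 122880*44 = 5406720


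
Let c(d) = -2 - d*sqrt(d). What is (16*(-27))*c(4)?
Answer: 4320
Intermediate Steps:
c(d) = -2 - d**(3/2)
(16*(-27))*c(4) = (16*(-27))*(-2 - 4**(3/2)) = -432*(-2 - 1*8) = -432*(-2 - 8) = -432*(-10) = 4320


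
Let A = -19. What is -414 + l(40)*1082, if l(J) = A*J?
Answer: -822734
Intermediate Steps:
l(J) = -19*J
-414 + l(40)*1082 = -414 - 19*40*1082 = -414 - 760*1082 = -414 - 822320 = -822734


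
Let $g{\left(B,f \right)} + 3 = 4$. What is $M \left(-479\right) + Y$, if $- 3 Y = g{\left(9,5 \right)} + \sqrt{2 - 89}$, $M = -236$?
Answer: $\frac{339131}{3} - \frac{i \sqrt{87}}{3} \approx 1.1304 \cdot 10^{5} - 3.1091 i$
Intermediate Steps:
$g{\left(B,f \right)} = 1$ ($g{\left(B,f \right)} = -3 + 4 = 1$)
$Y = - \frac{1}{3} - \frac{i \sqrt{87}}{3}$ ($Y = - \frac{1 + \sqrt{2 - 89}}{3} = - \frac{1 + \sqrt{-87}}{3} = - \frac{1 + i \sqrt{87}}{3} = - \frac{1}{3} - \frac{i \sqrt{87}}{3} \approx -0.33333 - 3.1091 i$)
$M \left(-479\right) + Y = \left(-236\right) \left(-479\right) - \left(\frac{1}{3} + \frac{i \sqrt{87}}{3}\right) = 113044 - \left(\frac{1}{3} + \frac{i \sqrt{87}}{3}\right) = \frac{339131}{3} - \frac{i \sqrt{87}}{3}$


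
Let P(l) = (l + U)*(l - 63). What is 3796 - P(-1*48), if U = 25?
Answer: 1243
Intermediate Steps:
P(l) = (-63 + l)*(25 + l) (P(l) = (l + 25)*(l - 63) = (25 + l)*(-63 + l) = (-63 + l)*(25 + l))
3796 - P(-1*48) = 3796 - (-1575 + (-1*48)² - (-38)*48) = 3796 - (-1575 + (-48)² - 38*(-48)) = 3796 - (-1575 + 2304 + 1824) = 3796 - 1*2553 = 3796 - 2553 = 1243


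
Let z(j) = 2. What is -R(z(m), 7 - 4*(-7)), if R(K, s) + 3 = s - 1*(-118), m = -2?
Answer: -150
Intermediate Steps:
R(K, s) = 115 + s (R(K, s) = -3 + (s - 1*(-118)) = -3 + (s + 118) = -3 + (118 + s) = 115 + s)
-R(z(m), 7 - 4*(-7)) = -(115 + (7 - 4*(-7))) = -(115 + (7 + 28)) = -(115 + 35) = -1*150 = -150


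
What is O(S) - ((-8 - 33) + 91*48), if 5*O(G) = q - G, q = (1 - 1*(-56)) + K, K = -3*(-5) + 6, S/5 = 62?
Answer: -21867/5 ≈ -4373.4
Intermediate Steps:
S = 310 (S = 5*62 = 310)
K = 21 (K = 15 + 6 = 21)
q = 78 (q = (1 - 1*(-56)) + 21 = (1 + 56) + 21 = 57 + 21 = 78)
O(G) = 78/5 - G/5 (O(G) = (78 - G)/5 = 78/5 - G/5)
O(S) - ((-8 - 33) + 91*48) = (78/5 - ⅕*310) - ((-8 - 33) + 91*48) = (78/5 - 62) - (-41 + 4368) = -232/5 - 1*4327 = -232/5 - 4327 = -21867/5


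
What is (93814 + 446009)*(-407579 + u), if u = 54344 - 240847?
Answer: -320699127486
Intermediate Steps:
u = -186503
(93814 + 446009)*(-407579 + u) = (93814 + 446009)*(-407579 - 186503) = 539823*(-594082) = -320699127486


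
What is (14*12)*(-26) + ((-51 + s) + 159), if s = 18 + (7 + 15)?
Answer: -4220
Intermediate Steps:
s = 40 (s = 18 + 22 = 40)
(14*12)*(-26) + ((-51 + s) + 159) = (14*12)*(-26) + ((-51 + 40) + 159) = 168*(-26) + (-11 + 159) = -4368 + 148 = -4220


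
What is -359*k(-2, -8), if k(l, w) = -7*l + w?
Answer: -2154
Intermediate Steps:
k(l, w) = w - 7*l
-359*k(-2, -8) = -359*(-8 - 7*(-2)) = -359*(-8 + 14) = -359*6 = -2154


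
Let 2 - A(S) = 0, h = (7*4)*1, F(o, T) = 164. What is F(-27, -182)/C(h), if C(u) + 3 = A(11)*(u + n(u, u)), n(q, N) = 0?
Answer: 164/53 ≈ 3.0943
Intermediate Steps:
h = 28 (h = 28*1 = 28)
A(S) = 2 (A(S) = 2 - 1*0 = 2 + 0 = 2)
C(u) = -3 + 2*u (C(u) = -3 + 2*(u + 0) = -3 + 2*u)
F(-27, -182)/C(h) = 164/(-3 + 2*28) = 164/(-3 + 56) = 164/53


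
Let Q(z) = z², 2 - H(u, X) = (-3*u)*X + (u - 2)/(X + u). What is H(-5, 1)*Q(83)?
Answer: -406451/4 ≈ -1.0161e+5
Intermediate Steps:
H(u, X) = 2 - (-2 + u)/(X + u) + 3*X*u (H(u, X) = 2 - ((-3*u)*X + (u - 2)/(X + u)) = 2 - (-3*X*u + (-2 + u)/(X + u)) = 2 - ((-2 + u)/(X + u) - 3*X*u) = 2 + (-(-2 + u)/(X + u) + 3*X*u) = 2 - (-2 + u)/(X + u) + 3*X*u)
H(-5, 1)*Q(83) = ((2 - 5 + 2*1 + 3*1*(-5)² + 3*(-5)*1²)/(1 - 5))*83² = ((2 - 5 + 2 + 3*1*25 + 3*(-5)*1)/(-4))*6889 = -(2 - 5 + 2 + 75 - 15)/4*6889 = -¼*59*6889 = -59/4*6889 = -406451/4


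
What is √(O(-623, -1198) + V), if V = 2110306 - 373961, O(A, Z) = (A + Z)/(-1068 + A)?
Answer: 8*√77578884629/1691 ≈ 1317.7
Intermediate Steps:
O(A, Z) = (A + Z)/(-1068 + A)
V = 1736345
√(O(-623, -1198) + V) = √((-623 - 1198)/(-1068 - 623) + 1736345) = √(-1821/(-1691) + 1736345) = √(-1/1691*(-1821) + 1736345) = √(1821/1691 + 1736345) = √(2936161216/1691) = 8*√77578884629/1691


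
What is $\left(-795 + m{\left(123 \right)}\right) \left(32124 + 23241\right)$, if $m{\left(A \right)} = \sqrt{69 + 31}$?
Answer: $-43461525$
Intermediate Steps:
$m{\left(A \right)} = 10$ ($m{\left(A \right)} = \sqrt{100} = 10$)
$\left(-795 + m{\left(123 \right)}\right) \left(32124 + 23241\right) = \left(-795 + 10\right) \left(32124 + 23241\right) = \left(-785\right) 55365 = -43461525$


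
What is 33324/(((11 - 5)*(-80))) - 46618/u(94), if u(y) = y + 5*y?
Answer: -857737/5640 ≈ -152.08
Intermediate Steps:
u(y) = 6*y
33324/(((11 - 5)*(-80))) - 46618/u(94) = 33324/(((11 - 5)*(-80))) - 46618/(6*94) = 33324/((6*(-80))) - 46618/564 = 33324/(-480) - 46618*1/564 = 33324*(-1/480) - 23309/282 = -2777/40 - 23309/282 = -857737/5640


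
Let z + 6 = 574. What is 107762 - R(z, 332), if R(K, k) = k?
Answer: 107430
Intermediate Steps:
z = 568 (z = -6 + 574 = 568)
107762 - R(z, 332) = 107762 - 1*332 = 107762 - 332 = 107430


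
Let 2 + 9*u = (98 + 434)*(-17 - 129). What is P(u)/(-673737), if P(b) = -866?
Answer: 866/673737 ≈ 0.0012854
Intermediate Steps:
u = -77674/9 (u = -2/9 + ((98 + 434)*(-17 - 129))/9 = -2/9 + (532*(-146))/9 = -2/9 + (1/9)*(-77672) = -2/9 - 77672/9 = -77674/9 ≈ -8630.4)
P(u)/(-673737) = -866/(-673737) = -866*(-1/673737) = 866/673737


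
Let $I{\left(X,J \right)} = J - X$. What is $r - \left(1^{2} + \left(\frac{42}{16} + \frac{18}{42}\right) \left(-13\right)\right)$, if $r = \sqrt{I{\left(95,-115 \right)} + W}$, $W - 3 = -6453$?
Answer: $\frac{2167}{56} + 6 i \sqrt{185} \approx 38.696 + 81.609 i$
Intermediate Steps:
$W = -6450$ ($W = 3 - 6453 = -6450$)
$r = 6 i \sqrt{185}$ ($r = \sqrt{\left(-115 - 95\right) - 6450} = \sqrt{-210 - 6450} = \sqrt{-6660} = 6 i \sqrt{185} \approx 81.609 i$)
$r - \left(1^{2} + \left(\frac{42}{16} + \frac{18}{42}\right) \left(-13\right)\right) = 6 i \sqrt{185} - \left(1^{2} + \left(\frac{42}{16} + \frac{18}{42}\right) \left(-13\right)\right) = 6 i \sqrt{185} - \left(1 + \left(42 \cdot \frac{1}{16} + 18 \cdot \frac{1}{42}\right) \left(-13\right)\right) = 6 i \sqrt{185} - \left(1 + \left(\frac{21}{8} + \frac{3}{7}\right) \left(-13\right)\right) = 6 i \sqrt{185} - \left(1 + \frac{171}{56} \left(-13\right)\right) = 6 i \sqrt{185} - \left(1 - \frac{2223}{56}\right) = 6 i \sqrt{185} - - \frac{2167}{56} = 6 i \sqrt{185} + \frac{2167}{56} = \frac{2167}{56} + 6 i \sqrt{185}$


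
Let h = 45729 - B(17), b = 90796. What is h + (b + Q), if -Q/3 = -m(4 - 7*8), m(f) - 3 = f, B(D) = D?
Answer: 136361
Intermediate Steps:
m(f) = 3 + f
Q = -147 (Q = -(-3)*(3 + (4 - 7*8)) = -(-3)*(3 + (4 - 56)) = -(-3)*(3 - 52) = -(-3)*(-49) = -3*49 = -147)
h = 45712 (h = 45729 - 1*17 = 45729 - 17 = 45712)
h + (b + Q) = 45712 + (90796 - 147) = 45712 + 90649 = 136361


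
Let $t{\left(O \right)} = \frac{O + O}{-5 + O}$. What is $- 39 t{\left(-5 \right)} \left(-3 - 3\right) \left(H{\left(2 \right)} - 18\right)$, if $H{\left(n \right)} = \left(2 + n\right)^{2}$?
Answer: $-468$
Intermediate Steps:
$t{\left(O \right)} = \frac{2 O}{-5 + O}$
$- 39 t{\left(-5 \right)} \left(-3 - 3\right) \left(H{\left(2 \right)} - 18\right) = - 39 \cdot 2 \left(-5\right) \frac{1}{-5 - 5} \left(-3 - 3\right) \left(\left(2 + 2\right)^{2} - 18\right) = - 39 \cdot 2 \left(-5\right) \frac{1}{-10} \left(- 6 \left(4^{2} - 18\right)\right) = - 39 \cdot 2 \left(-5\right) \left(- \frac{1}{10}\right) \left(- 6 \left(16 - 18\right)\right) = \left(-39\right) 1 \left(\left(-6\right) \left(-2\right)\right) = \left(-39\right) 12 = -468$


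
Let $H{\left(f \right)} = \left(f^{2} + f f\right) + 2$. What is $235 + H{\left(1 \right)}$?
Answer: $239$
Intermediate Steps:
$H{\left(f \right)} = 2 + 2 f^{2}$ ($H{\left(f \right)} = \left(f^{2} + f^{2}\right) + 2 = 2 f^{2} + 2 = 2 + 2 f^{2}$)
$235 + H{\left(1 \right)} = 235 + \left(2 + 2 \cdot 1^{2}\right) = 235 + \left(2 + 2 \cdot 1\right) = 235 + \left(2 + 2\right) = 235 + 4 = 239$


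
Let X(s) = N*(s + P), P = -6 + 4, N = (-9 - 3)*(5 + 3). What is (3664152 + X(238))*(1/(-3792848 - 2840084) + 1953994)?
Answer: 11799092795959942218/1658233 ≈ 7.1155e+12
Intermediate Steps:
N = -96 (N = -12*8 = -96)
P = -2
X(s) = 192 - 96*s (X(s) = -96*(s - 2) = -96*(-2 + s) = 192 - 96*s)
(3664152 + X(238))*(1/(-3792848 - 2840084) + 1953994) = (3664152 + (192 - 96*238))*(1/(-3792848 - 2840084) + 1953994) = (3664152 + (192 - 22848))*(1/(-6632932) + 1953994) = (3664152 - 22656)*(-1/6632932 + 1953994) = 3641496*(12960709330407/6632932) = 11799092795959942218/1658233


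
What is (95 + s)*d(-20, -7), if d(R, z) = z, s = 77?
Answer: -1204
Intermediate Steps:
(95 + s)*d(-20, -7) = (95 + 77)*(-7) = 172*(-7) = -1204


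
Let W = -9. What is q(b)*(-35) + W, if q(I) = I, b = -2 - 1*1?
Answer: 96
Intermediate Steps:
b = -3 (b = -2 - 1 = -3)
q(b)*(-35) + W = -3*(-35) - 9 = 105 - 9 = 96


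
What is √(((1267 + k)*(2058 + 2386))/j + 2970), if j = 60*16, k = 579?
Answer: √41455590/60 ≈ 107.31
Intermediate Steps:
j = 960
√(((1267 + k)*(2058 + 2386))/j + 2970) = √(((1267 + 579)*(2058 + 2386))/960 + 2970) = √((1846*4444)*(1/960) + 2970) = √(8203624*(1/960) + 2970) = √(1025453/120 + 2970) = √(1381853/120) = √41455590/60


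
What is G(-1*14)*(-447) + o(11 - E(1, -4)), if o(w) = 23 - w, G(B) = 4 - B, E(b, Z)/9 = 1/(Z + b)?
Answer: -8037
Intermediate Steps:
E(b, Z) = 9/(Z + b)
G(-1*14)*(-447) + o(11 - E(1, -4)) = (4 - (-1)*14)*(-447) + (23 - (11 - 9/(-4 + 1))) = (4 - 1*(-14))*(-447) + (23 - (11 - 9/(-3))) = (4 + 14)*(-447) + (23 - (11 - 9*(-1)/3)) = 18*(-447) + (23 - (11 - 1*(-3))) = -8046 + (23 - (11 + 3)) = -8046 + (23 - 1*14) = -8046 + (23 - 14) = -8046 + 9 = -8037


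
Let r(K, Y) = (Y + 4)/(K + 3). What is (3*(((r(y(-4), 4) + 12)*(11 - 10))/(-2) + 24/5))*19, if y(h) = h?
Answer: 798/5 ≈ 159.60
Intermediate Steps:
r(K, Y) = (4 + Y)/(3 + K)
(3*(((r(y(-4), 4) + 12)*(11 - 10))/(-2) + 24/5))*19 = (3*((((4 + 4)/(3 - 4) + 12)*(11 - 10))/(-2) + 24/5))*19 = (3*(((8/(-1) + 12)*1)*(-1/2) + 24*(1/5)))*19 = (3*(((-1*8 + 12)*1)*(-1/2) + 24/5))*19 = (3*(((-8 + 12)*1)*(-1/2) + 24/5))*19 = (3*((4*1)*(-1/2) + 24/5))*19 = (3*(4*(-1/2) + 24/5))*19 = (3*(-2 + 24/5))*19 = (3*(14/5))*19 = (42/5)*19 = 798/5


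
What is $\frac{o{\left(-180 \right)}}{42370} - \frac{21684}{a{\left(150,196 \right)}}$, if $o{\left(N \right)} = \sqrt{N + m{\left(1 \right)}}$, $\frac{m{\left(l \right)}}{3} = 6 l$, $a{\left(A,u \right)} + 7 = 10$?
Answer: $-7228 + \frac{9 i \sqrt{2}}{42370} \approx -7228.0 + 0.0003004 i$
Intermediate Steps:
$a{\left(A,u \right)} = 3$ ($a{\left(A,u \right)} = -7 + 10 = 3$)
$m{\left(l \right)} = 18 l$ ($m{\left(l \right)} = 3 \cdot 6 l = 18 l$)
$o{\left(N \right)} = \sqrt{18 + N}$ ($o{\left(N \right)} = \sqrt{N + 18 \cdot 1} = \sqrt{N + 18} = \sqrt{18 + N}$)
$\frac{o{\left(-180 \right)}}{42370} - \frac{21684}{a{\left(150,196 \right)}} = \frac{\sqrt{18 - 180}}{42370} - \frac{21684}{3} = \sqrt{-162} \cdot \frac{1}{42370} - 7228 = 9 i \sqrt{2} \cdot \frac{1}{42370} - 7228 = \frac{9 i \sqrt{2}}{42370} - 7228 = -7228 + \frac{9 i \sqrt{2}}{42370}$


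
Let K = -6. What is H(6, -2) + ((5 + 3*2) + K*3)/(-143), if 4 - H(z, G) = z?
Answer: -279/143 ≈ -1.9510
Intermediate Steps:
H(z, G) = 4 - z
H(6, -2) + ((5 + 3*2) + K*3)/(-143) = (4 - 1*6) + ((5 + 3*2) - 6*3)/(-143) = (4 - 6) - ((5 + 6) - 18)/143 = -2 - (11 - 18)/143 = -2 - 1/143*(-7) = -2 + 7/143 = -279/143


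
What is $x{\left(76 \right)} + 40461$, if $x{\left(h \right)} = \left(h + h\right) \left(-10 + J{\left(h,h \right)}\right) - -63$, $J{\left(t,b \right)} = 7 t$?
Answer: $119868$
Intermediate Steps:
$x{\left(h \right)} = 63 + 2 h \left(-10 + 7 h\right)$ ($x{\left(h \right)} = \left(h + h\right) \left(-10 + 7 h\right) - -63 = 2 h \left(-10 + 7 h\right) + 63 = 63 + 2 h \left(-10 + 7 h\right)$)
$x{\left(76 \right)} + 40461 = \left(63 - 1520 + 14 \cdot 76^{2}\right) + 40461 = \left(63 - 1520 + 14 \cdot 5776\right) + 40461 = \left(63 - 1520 + 80864\right) + 40461 = 79407 + 40461 = 119868$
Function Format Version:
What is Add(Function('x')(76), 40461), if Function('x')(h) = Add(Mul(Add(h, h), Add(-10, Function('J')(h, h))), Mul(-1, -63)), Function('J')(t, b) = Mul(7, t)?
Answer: 119868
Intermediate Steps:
Function('x')(h) = Add(63, Mul(2, h, Add(-10, Mul(7, h)))) (Function('x')(h) = Add(Mul(Add(h, h), Add(-10, Mul(7, h))), Mul(-1, -63)) = Add(Mul(Mul(2, h), Add(-10, Mul(7, h))), 63) = Add(Mul(2, h, Add(-10, Mul(7, h))), 63) = Add(63, Mul(2, h, Add(-10, Mul(7, h)))))
Add(Function('x')(76), 40461) = Add(Add(63, Mul(-20, 76), Mul(14, Pow(76, 2))), 40461) = Add(Add(63, -1520, Mul(14, 5776)), 40461) = Add(Add(63, -1520, 80864), 40461) = Add(79407, 40461) = 119868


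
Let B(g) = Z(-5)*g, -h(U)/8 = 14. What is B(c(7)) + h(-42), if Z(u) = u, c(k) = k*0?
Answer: -112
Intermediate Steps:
h(U) = -112 (h(U) = -8*14 = -112)
c(k) = 0
B(g) = -5*g
B(c(7)) + h(-42) = -5*0 - 112 = 0 - 112 = -112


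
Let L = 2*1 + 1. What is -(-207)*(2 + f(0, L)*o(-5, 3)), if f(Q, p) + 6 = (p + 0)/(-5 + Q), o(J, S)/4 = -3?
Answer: 84042/5 ≈ 16808.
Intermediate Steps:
L = 3 (L = 2 + 1 = 3)
o(J, S) = -12 (o(J, S) = 4*(-3) = -12)
f(Q, p) = -6 + p/(-5 + Q) (f(Q, p) = -6 + (p + 0)/(-5 + Q) = -6 + p/(-5 + Q))
-(-207)*(2 + f(0, L)*o(-5, 3)) = -(-207)*(2 + ((30 + 3 - 6*0)/(-5 + 0))*(-12)) = -(-207)*(2 + ((30 + 3 + 0)/(-5))*(-12)) = -(-207)*(2 - 1/5*33*(-12)) = -(-207)*(2 - 33/5*(-12)) = -(-207)*(2 + 396/5) = -(-207)*406/5 = -23*(-3654/5) = 84042/5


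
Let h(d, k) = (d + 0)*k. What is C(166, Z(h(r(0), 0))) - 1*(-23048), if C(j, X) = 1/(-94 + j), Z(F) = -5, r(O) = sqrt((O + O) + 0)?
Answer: 1659457/72 ≈ 23048.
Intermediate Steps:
r(O) = sqrt(2)*sqrt(O) (r(O) = sqrt(2*O + 0) = sqrt(2*O) = sqrt(2)*sqrt(O))
h(d, k) = d*k
C(166, Z(h(r(0), 0))) - 1*(-23048) = 1/(-94 + 166) - 1*(-23048) = 1/72 + 23048 = 1659457/72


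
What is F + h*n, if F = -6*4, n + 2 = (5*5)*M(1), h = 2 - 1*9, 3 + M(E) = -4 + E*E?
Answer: 1040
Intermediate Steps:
M(E) = -7 + E² (M(E) = -3 + (-4 + E*E) = -3 + (-4 + E²) = -7 + E²)
h = -7 (h = 2 - 9 = -7)
n = -152 (n = -2 + (5*5)*(-7 + 1²) = -2 + 25*(-7 + 1) = -2 + 25*(-6) = -2 - 150 = -152)
F = -24
F + h*n = -24 - 7*(-152) = -24 + 1064 = 1040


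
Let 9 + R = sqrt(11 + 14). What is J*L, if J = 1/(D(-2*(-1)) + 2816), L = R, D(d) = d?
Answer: -2/1409 ≈ -0.0014194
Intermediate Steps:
R = -4 (R = -9 + sqrt(11 + 14) = -9 + sqrt(25) = -9 + 5 = -4)
L = -4
J = 1/2818 (J = 1/(-2*(-1) + 2816) = 1/(2 + 2816) = 1/2818 ≈ 0.00035486)
J*L = (1/2818)*(-4) = -2/1409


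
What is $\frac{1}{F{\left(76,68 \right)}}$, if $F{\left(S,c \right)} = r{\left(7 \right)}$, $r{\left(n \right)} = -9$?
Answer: $- \frac{1}{9} \approx -0.11111$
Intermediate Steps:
$F{\left(S,c \right)} = -9$
$\frac{1}{F{\left(76,68 \right)}} = \frac{1}{-9} = - \frac{1}{9}$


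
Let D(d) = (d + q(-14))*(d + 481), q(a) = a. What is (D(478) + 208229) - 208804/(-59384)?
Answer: 9697533631/14846 ≈ 6.5321e+5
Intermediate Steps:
D(d) = (-14 + d)*(481 + d) (D(d) = (d - 14)*(d + 481) = (-14 + d)*(481 + d))
(D(478) + 208229) - 208804/(-59384) = ((-6734 + 478² + 467*478) + 208229) - 208804/(-59384) = ((-6734 + 228484 + 223226) + 208229) - 208804*(-1/59384) = (444976 + 208229) + 52201/14846 = 653205 + 52201/14846 = 9697533631/14846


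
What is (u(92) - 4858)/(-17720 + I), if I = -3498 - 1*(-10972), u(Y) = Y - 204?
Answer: 2485/5123 ≈ 0.48507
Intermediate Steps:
u(Y) = -204 + Y
I = 7474 (I = -3498 + 10972 = 7474)
(u(92) - 4858)/(-17720 + I) = ((-204 + 92) - 4858)/(-17720 + 7474) = (-112 - 4858)/(-10246) = -4970*(-1/10246) = 2485/5123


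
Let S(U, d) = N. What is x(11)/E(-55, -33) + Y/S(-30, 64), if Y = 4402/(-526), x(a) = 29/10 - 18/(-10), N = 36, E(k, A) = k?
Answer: -827773/2603700 ≈ -0.31792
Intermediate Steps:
x(a) = 47/10 (x(a) = 29*(1/10) - 18*(-1/10) = 29/10 + 9/5 = 47/10)
S(U, d) = 36
Y = -2201/263 (Y = 4402*(-1/526) = -2201/263 ≈ -8.3688)
x(11)/E(-55, -33) + Y/S(-30, 64) = (47/10)/(-55) - 2201/263/36 = (47/10)*(-1/55) - 2201/263*1/36 = -47/550 - 2201/9468 = -827773/2603700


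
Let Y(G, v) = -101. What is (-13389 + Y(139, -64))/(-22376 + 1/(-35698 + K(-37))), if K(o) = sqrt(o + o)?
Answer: 76932916176753748/127609409527512685 - 2698*I*sqrt(74)/127609409527512685 ≈ 0.60288 - 1.8188e-13*I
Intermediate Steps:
K(o) = sqrt(2)*sqrt(o) (K(o) = sqrt(2*o) = sqrt(2)*sqrt(o))
(-13389 + Y(139, -64))/(-22376 + 1/(-35698 + K(-37))) = (-13389 - 101)/(-22376 + 1/(-35698 + sqrt(2)*sqrt(-37))) = -13490/(-22376 + 1/(-35698 + sqrt(2)*(I*sqrt(37)))) = -13490/(-22376 + 1/(-35698 + I*sqrt(74)))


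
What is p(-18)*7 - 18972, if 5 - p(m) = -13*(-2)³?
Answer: -19665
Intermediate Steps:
p(m) = -99 (p(m) = 5 - (-13)*(-2)³ = 5 - (-13)*(-8) = 5 - 1*104 = 5 - 104 = -99)
p(-18)*7 - 18972 = -99*7 - 18972 = -693 - 18972 = -19665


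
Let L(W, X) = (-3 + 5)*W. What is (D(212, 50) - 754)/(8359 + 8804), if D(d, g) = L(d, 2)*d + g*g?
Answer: 91634/17163 ≈ 5.3390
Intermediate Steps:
L(W, X) = 2*W
D(d, g) = g² + 2*d² (D(d, g) = (2*d)*d + g*g = 2*d² + g² = g² + 2*d²)
(D(212, 50) - 754)/(8359 + 8804) = ((50² + 2*212²) - 754)/(8359 + 8804) = ((2500 + 2*44944) - 754)/17163 = ((2500 + 89888) - 754)*(1/17163) = (92388 - 754)*(1/17163) = 91634*(1/17163) = 91634/17163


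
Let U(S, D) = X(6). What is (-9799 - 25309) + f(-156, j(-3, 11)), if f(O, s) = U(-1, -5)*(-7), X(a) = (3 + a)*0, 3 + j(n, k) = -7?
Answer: -35108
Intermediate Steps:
j(n, k) = -10 (j(n, k) = -3 - 7 = -10)
X(a) = 0
U(S, D) = 0
f(O, s) = 0 (f(O, s) = 0*(-7) = 0)
(-9799 - 25309) + f(-156, j(-3, 11)) = (-9799 - 25309) + 0 = -35108 + 0 = -35108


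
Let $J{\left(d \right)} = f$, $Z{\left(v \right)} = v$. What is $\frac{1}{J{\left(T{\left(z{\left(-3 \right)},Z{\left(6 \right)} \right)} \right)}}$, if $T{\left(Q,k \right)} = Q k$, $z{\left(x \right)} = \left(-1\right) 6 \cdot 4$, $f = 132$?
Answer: $\frac{1}{132} \approx 0.0075758$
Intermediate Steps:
$z{\left(x \right)} = -24$ ($z{\left(x \right)} = \left(-6\right) 4 = -24$)
$J{\left(d \right)} = 132$
$\frac{1}{J{\left(T{\left(z{\left(-3 \right)},Z{\left(6 \right)} \right)} \right)}} = \frac{1}{132}$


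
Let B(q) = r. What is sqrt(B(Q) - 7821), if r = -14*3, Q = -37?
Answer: I*sqrt(7863) ≈ 88.674*I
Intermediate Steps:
r = -42
B(q) = -42
sqrt(B(Q) - 7821) = sqrt(-42 - 7821) = sqrt(-7863) = I*sqrt(7863)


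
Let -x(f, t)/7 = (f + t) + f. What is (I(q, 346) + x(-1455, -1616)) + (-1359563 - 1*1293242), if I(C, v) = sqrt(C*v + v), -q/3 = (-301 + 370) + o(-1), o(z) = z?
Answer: -2621123 + I*sqrt(70238) ≈ -2.6211e+6 + 265.02*I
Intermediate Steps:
x(f, t) = -14*f - 7*t (x(f, t) = -7*((f + t) + f) = -7*(t + 2*f) = -14*f - 7*t)
q = -204 (q = -3*((-301 + 370) - 1) = -3*(69 - 1) = -3*68 = -204)
I(C, v) = sqrt(v + C*v)
(I(q, 346) + x(-1455, -1616)) + (-1359563 - 1*1293242) = (sqrt(346*(1 - 204)) + (-14*(-1455) - 7*(-1616))) + (-1359563 - 1*1293242) = (sqrt(346*(-203)) + (20370 + 11312)) + (-1359563 - 1293242) = (sqrt(-70238) + 31682) - 2652805 = (I*sqrt(70238) + 31682) - 2652805 = (31682 + I*sqrt(70238)) - 2652805 = -2621123 + I*sqrt(70238)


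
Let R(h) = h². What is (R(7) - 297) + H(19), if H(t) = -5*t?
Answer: -343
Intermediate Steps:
(R(7) - 297) + H(19) = (7² - 297) - 5*19 = (49 - 297) - 95 = -248 - 95 = -343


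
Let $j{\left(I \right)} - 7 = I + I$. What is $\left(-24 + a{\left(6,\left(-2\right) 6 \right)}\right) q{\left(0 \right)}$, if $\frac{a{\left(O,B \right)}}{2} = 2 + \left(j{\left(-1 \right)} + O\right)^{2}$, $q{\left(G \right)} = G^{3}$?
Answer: $0$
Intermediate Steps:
$j{\left(I \right)} = 7 + 2 I$ ($j{\left(I \right)} = 7 + \left(I + I\right) = 7 + 2 I$)
$a{\left(O,B \right)} = 4 + 2 \left(5 + O\right)^{2}$ ($a{\left(O,B \right)} = 2 \left(2 + \left(\left(7 + 2 \left(-1\right)\right) + O\right)^{2}\right) = 2 \left(2 + \left(\left(7 - 2\right) + O\right)^{2}\right) = 2 \left(2 + \left(5 + O\right)^{2}\right) = 4 + 2 \left(5 + O\right)^{2}$)
$\left(-24 + a{\left(6,\left(-2\right) 6 \right)}\right) q{\left(0 \right)} = \left(-24 + \left(4 + 2 \left(5 + 6\right)^{2}\right)\right) 0^{3} = \left(-24 + \left(4 + 2 \cdot 11^{2}\right)\right) 0 = \left(-24 + \left(4 + 2 \cdot 121\right)\right) 0 = \left(-24 + \left(4 + 242\right)\right) 0 = \left(-24 + 246\right) 0 = 222 \cdot 0 = 0$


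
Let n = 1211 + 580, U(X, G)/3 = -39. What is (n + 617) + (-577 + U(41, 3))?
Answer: 1714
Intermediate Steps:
U(X, G) = -117 (U(X, G) = 3*(-39) = -117)
n = 1791
(n + 617) + (-577 + U(41, 3)) = (1791 + 617) + (-577 - 117) = 2408 - 694 = 1714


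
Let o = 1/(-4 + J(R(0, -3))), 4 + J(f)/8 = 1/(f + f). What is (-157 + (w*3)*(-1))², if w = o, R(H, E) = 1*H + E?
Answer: 308880625/12544 ≈ 24624.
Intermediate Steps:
R(H, E) = E + H (R(H, E) = H + E = E + H)
J(f) = -32 + 4/f (J(f) = -32 + 8/(f + f) = -32 + 8/((2*f)) = -32 + 8*(1/(2*f)) = -32 + 4/f)
o = -3/112 (o = 1/(-4 + (-32 + 4/(-3 + 0))) = 1/(-4 + (-32 + 4/(-3))) = 1/(-4 + (-32 + 4*(-⅓))) = 1/(-4 + (-32 - 4/3)) = 1/(-4 - 100/3) = 1/(-112/3) = -3/112 ≈ -0.026786)
w = -3/112 ≈ -0.026786
(-157 + (w*3)*(-1))² = (-157 - 3/112*3*(-1))² = (-157 - 9/112*(-1))² = (-157 + 9/112)² = (-17575/112)² = 308880625/12544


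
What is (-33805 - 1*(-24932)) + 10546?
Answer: 1673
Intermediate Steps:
(-33805 - 1*(-24932)) + 10546 = (-33805 + 24932) + 10546 = -8873 + 10546 = 1673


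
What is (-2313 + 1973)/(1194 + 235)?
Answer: -340/1429 ≈ -0.23793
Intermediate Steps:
(-2313 + 1973)/(1194 + 235) = -340/1429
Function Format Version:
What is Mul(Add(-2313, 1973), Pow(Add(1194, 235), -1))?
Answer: Rational(-340, 1429) ≈ -0.23793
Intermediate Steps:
Mul(Add(-2313, 1973), Pow(Add(1194, 235), -1)) = Mul(-340, Pow(1429, -1)) = Mul(-340, Rational(1, 1429)) = Rational(-340, 1429)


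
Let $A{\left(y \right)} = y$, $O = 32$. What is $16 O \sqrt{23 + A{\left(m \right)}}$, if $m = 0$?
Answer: $512 \sqrt{23} \approx 2455.5$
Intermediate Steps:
$16 O \sqrt{23 + A{\left(m \right)}} = 16 \cdot 32 \sqrt{23 + 0} = 512 \sqrt{23}$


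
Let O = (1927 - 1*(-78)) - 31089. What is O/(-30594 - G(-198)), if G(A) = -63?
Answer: 29084/30531 ≈ 0.95261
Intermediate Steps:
O = -29084 (O = (1927 + 78) - 31089 = 2005 - 31089 = -29084)
O/(-30594 - G(-198)) = -29084/(-30594 - 1*(-63)) = -29084/(-30594 + 63) = -29084/(-30531) = -29084*(-1/30531) = 29084/30531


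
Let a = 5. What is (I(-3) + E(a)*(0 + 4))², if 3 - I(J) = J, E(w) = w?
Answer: 676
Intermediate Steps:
I(J) = 3 - J
(I(-3) + E(a)*(0 + 4))² = ((3 - 1*(-3)) + 5*(0 + 4))² = ((3 + 3) + 5*4)² = (6 + 20)² = 26² = 676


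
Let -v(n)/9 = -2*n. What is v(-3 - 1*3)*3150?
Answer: -340200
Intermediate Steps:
v(n) = 18*n (v(n) = -(-18)*n = 18*n)
v(-3 - 1*3)*3150 = (18*(-3 - 1*3))*3150 = (18*(-3 - 3))*3150 = (18*(-6))*3150 = -108*3150 = -340200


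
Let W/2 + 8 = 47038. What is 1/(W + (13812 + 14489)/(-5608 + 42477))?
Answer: 5267/495418063 ≈ 1.0631e-5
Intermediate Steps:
W = 94060 (W = -16 + 2*47038 = -16 + 94076 = 94060)
1/(W + (13812 + 14489)/(-5608 + 42477)) = 1/(94060 + (13812 + 14489)/(-5608 + 42477)) = 1/(94060 + 28301/36869) = 1/(94060 + 28301*(1/36869)) = 1/(94060 + 4043/5267) = 1/(495418063/5267) = 5267/495418063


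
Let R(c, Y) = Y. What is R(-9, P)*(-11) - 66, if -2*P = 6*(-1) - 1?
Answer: -209/2 ≈ -104.50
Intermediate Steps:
P = 7/2 (P = -(6*(-1) - 1)/2 = -(-6 - 1)/2 = -½*(-7) = 7/2 ≈ 3.5000)
R(-9, P)*(-11) - 66 = (7/2)*(-11) - 66 = -77/2 - 66 = -209/2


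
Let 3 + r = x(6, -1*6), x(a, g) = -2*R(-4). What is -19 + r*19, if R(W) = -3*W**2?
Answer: 1748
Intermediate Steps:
x(a, g) = 96 (x(a, g) = -(-6)*(-4)**2 = -(-6)*16 = -2*(-48) = 96)
r = 93 (r = -3 + 96 = 93)
-19 + r*19 = -19 + 93*19 = -19 + 1767 = 1748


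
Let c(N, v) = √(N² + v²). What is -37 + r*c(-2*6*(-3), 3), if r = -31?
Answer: -37 - 93*√145 ≈ -1156.9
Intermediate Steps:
-37 + r*c(-2*6*(-3), 3) = -37 - 31*√((-2*6*(-3))² + 3²) = -37 - 31*√((-12*(-3))² + 9) = -37 - 31*√(36² + 9) = -37 - 31*√(1296 + 9) = -37 - 93*√145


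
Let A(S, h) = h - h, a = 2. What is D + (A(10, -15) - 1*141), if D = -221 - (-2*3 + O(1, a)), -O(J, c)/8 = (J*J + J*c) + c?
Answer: -316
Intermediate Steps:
O(J, c) = -8*c - 8*J² - 8*J*c (O(J, c) = -8*((J*J + J*c) + c) = -8*((J² + J*c) + c) = -8*(c + J² + J*c) = -8*c - 8*J² - 8*J*c)
A(S, h) = 0
D = -175 (D = -221 - (-2*3 + (-8*2 - 8*1² - 8*1*2)) = -221 - (-6 + (-16 - 8*1 - 16)) = -221 - (-6 + (-16 - 8 - 16)) = -221 - (-6 - 40) = -221 - 1*(-46) = -221 + 46 = -175)
D + (A(10, -15) - 1*141) = -175 + (0 - 1*141) = -175 + (0 - 141) = -175 - 141 = -316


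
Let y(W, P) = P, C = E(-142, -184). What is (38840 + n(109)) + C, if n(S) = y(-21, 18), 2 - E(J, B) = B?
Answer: 39044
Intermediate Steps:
E(J, B) = 2 - B
C = 186 (C = 2 - 1*(-184) = 2 + 184 = 186)
n(S) = 18
(38840 + n(109)) + C = (38840 + 18) + 186 = 38858 + 186 = 39044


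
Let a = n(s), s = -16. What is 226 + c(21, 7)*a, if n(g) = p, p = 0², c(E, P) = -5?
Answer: 226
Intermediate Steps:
p = 0
n(g) = 0
a = 0
226 + c(21, 7)*a = 226 - 5*0 = 226 + 0 = 226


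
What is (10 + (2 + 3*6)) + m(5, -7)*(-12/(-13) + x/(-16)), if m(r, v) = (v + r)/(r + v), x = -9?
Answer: 6549/208 ≈ 31.486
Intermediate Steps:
m(r, v) = 1 (m(r, v) = (r + v)/(r + v) = 1)
(10 + (2 + 3*6)) + m(5, -7)*(-12/(-13) + x/(-16)) = (10 + (2 + 3*6)) + 1*(-12/(-13) - 9/(-16)) = (10 + (2 + 18)) + 1*(-12*(-1/13) - 9*(-1/16)) = (10 + 20) + 1*(12/13 + 9/16) = 30 + 1*(309/208) = 30 + 309/208 = 6549/208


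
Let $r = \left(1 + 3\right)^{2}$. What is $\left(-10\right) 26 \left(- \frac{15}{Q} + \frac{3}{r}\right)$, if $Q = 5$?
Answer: $\frac{2925}{4} \approx 731.25$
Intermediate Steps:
$r = 16$ ($r = 4^{2} = 16$)
$\left(-10\right) 26 \left(- \frac{15}{Q} + \frac{3}{r}\right) = \left(-10\right) 26 \left(- \frac{15}{5} + \frac{3}{16}\right) = - 260 \left(\left(-15\right) \frac{1}{5} + 3 \cdot \frac{1}{16}\right) = - 260 \left(-3 + \frac{3}{16}\right) = \left(-260\right) \left(- \frac{45}{16}\right) = \frac{2925}{4}$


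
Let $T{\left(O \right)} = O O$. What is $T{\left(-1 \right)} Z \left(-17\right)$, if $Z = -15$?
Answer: $255$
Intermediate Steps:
$T{\left(O \right)} = O^{2}$
$T{\left(-1 \right)} Z \left(-17\right) = \left(-1\right)^{2} \left(-15\right) \left(-17\right) = 1 \left(-15\right) \left(-17\right) = \left(-15\right) \left(-17\right) = 255$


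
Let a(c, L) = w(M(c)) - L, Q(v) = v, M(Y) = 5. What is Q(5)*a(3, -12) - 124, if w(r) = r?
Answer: -39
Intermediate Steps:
a(c, L) = 5 - L
Q(5)*a(3, -12) - 124 = 5*(5 - 1*(-12)) - 124 = 5*(5 + 12) - 124 = 5*17 - 124 = 85 - 124 = -39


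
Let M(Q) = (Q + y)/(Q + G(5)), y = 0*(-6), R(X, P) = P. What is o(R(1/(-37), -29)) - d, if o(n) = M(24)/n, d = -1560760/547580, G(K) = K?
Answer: 64972862/23025739 ≈ 2.8218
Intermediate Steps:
y = 0
M(Q) = Q/(5 + Q) (M(Q) = (Q + 0)/(Q + 5) = Q/(5 + Q))
d = -78038/27379 (d = -1560760*1/547580 = -78038/27379 ≈ -2.8503)
o(n) = 24/(29*n) (o(n) = (24/(5 + 24))/n = (24/29)/n = (24*(1/29))/n = 24/(29*n))
o(R(1/(-37), -29)) - d = (24/29)/(-29) - 1*(-78038/27379) = (24/29)*(-1/29) + 78038/27379 = -24/841 + 78038/27379 = 64972862/23025739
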